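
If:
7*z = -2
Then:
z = -2/7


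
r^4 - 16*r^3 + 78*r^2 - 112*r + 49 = (r - 7)^2*(r - 1)^2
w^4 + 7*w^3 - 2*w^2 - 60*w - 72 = (w - 3)*(w + 2)^2*(w + 6)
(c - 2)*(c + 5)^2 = c^3 + 8*c^2 + 5*c - 50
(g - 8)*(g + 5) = g^2 - 3*g - 40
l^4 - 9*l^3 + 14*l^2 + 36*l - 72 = (l - 6)*(l - 3)*(l - 2)*(l + 2)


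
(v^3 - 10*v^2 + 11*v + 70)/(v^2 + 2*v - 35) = (v^2 - 5*v - 14)/(v + 7)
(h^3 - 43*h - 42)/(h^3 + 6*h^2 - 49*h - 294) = (h + 1)/(h + 7)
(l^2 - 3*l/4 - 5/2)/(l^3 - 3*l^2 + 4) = (l + 5/4)/(l^2 - l - 2)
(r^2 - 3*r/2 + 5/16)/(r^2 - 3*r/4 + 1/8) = (4*r - 5)/(2*(2*r - 1))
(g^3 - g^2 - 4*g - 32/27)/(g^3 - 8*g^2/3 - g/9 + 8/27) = (3*g + 4)/(3*g - 1)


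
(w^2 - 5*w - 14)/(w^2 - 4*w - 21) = (w + 2)/(w + 3)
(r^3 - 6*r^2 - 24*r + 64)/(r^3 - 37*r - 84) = (r^2 - 10*r + 16)/(r^2 - 4*r - 21)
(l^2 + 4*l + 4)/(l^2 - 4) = (l + 2)/(l - 2)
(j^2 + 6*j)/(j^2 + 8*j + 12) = j/(j + 2)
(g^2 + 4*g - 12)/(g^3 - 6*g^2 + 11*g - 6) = (g + 6)/(g^2 - 4*g + 3)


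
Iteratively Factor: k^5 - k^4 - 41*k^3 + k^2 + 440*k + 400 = (k - 5)*(k^4 + 4*k^3 - 21*k^2 - 104*k - 80) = (k - 5)*(k + 4)*(k^3 - 21*k - 20) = (k - 5)^2*(k + 4)*(k^2 + 5*k + 4) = (k - 5)^2*(k + 4)^2*(k + 1)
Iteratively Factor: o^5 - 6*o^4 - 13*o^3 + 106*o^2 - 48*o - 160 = (o - 4)*(o^4 - 2*o^3 - 21*o^2 + 22*o + 40) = (o - 4)*(o + 4)*(o^3 - 6*o^2 + 3*o + 10) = (o - 5)*(o - 4)*(o + 4)*(o^2 - o - 2) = (o - 5)*(o - 4)*(o - 2)*(o + 4)*(o + 1)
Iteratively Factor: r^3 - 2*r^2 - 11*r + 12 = (r - 1)*(r^2 - r - 12) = (r - 1)*(r + 3)*(r - 4)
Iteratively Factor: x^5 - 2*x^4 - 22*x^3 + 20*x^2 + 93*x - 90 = (x - 5)*(x^4 + 3*x^3 - 7*x^2 - 15*x + 18) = (x - 5)*(x + 3)*(x^3 - 7*x + 6) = (x - 5)*(x - 1)*(x + 3)*(x^2 + x - 6) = (x - 5)*(x - 2)*(x - 1)*(x + 3)*(x + 3)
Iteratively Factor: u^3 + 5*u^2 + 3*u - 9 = (u - 1)*(u^2 + 6*u + 9) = (u - 1)*(u + 3)*(u + 3)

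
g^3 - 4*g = g*(g - 2)*(g + 2)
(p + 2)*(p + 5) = p^2 + 7*p + 10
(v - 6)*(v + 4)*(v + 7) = v^3 + 5*v^2 - 38*v - 168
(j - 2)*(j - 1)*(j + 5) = j^3 + 2*j^2 - 13*j + 10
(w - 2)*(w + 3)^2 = w^3 + 4*w^2 - 3*w - 18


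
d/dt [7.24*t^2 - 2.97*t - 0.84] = 14.48*t - 2.97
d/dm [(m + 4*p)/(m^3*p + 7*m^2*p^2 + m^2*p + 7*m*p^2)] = (m*(m^2 + 7*m*p + m + 7*p) - (m + 4*p)*(3*m^2 + 14*m*p + 2*m + 7*p))/(m^2*p*(m^2 + 7*m*p + m + 7*p)^2)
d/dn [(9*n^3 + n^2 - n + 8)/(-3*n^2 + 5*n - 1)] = (-27*n^4 + 90*n^3 - 25*n^2 + 46*n - 39)/(9*n^4 - 30*n^3 + 31*n^2 - 10*n + 1)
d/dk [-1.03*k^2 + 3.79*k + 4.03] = 3.79 - 2.06*k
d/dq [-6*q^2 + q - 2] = 1 - 12*q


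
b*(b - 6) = b^2 - 6*b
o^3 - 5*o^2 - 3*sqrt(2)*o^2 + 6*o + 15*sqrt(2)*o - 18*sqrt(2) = (o - 3)*(o - 2)*(o - 3*sqrt(2))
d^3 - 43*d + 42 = (d - 6)*(d - 1)*(d + 7)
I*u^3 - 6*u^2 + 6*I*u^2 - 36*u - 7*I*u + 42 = (u + 7)*(u + 6*I)*(I*u - I)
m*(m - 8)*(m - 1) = m^3 - 9*m^2 + 8*m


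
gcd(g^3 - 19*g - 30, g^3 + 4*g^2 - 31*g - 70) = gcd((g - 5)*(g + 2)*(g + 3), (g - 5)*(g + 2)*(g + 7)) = g^2 - 3*g - 10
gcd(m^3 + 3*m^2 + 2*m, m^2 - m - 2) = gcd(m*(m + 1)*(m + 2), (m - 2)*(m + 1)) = m + 1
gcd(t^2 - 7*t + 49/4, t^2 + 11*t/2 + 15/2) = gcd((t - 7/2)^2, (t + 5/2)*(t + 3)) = 1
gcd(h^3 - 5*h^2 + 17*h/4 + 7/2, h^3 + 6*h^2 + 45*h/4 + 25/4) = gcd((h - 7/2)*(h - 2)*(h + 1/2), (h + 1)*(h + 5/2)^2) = 1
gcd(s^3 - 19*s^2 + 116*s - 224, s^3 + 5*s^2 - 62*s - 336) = s - 8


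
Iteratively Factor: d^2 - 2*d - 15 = (d + 3)*(d - 5)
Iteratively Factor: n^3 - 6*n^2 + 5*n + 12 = (n - 3)*(n^2 - 3*n - 4) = (n - 3)*(n + 1)*(n - 4)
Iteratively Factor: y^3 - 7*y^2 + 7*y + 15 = (y - 5)*(y^2 - 2*y - 3) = (y - 5)*(y + 1)*(y - 3)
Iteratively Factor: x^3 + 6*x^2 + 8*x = (x + 2)*(x^2 + 4*x) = x*(x + 2)*(x + 4)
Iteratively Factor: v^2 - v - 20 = (v - 5)*(v + 4)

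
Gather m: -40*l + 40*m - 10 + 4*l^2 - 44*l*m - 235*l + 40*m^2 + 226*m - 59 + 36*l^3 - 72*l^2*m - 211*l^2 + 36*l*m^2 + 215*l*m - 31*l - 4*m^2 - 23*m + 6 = 36*l^3 - 207*l^2 - 306*l + m^2*(36*l + 36) + m*(-72*l^2 + 171*l + 243) - 63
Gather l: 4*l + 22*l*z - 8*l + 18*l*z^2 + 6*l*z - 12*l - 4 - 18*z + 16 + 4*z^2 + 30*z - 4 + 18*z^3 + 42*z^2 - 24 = l*(18*z^2 + 28*z - 16) + 18*z^3 + 46*z^2 + 12*z - 16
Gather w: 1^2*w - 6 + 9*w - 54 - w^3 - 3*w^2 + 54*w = -w^3 - 3*w^2 + 64*w - 60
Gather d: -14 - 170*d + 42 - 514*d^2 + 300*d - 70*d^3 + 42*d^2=-70*d^3 - 472*d^2 + 130*d + 28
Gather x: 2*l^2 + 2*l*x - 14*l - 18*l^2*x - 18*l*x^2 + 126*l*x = 2*l^2 - 18*l*x^2 - 14*l + x*(-18*l^2 + 128*l)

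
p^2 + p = p*(p + 1)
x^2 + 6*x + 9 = (x + 3)^2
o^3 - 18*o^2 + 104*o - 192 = (o - 8)*(o - 6)*(o - 4)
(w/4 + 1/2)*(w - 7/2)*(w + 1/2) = w^3/4 - w^2/4 - 31*w/16 - 7/8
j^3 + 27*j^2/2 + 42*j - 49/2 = (j - 1/2)*(j + 7)^2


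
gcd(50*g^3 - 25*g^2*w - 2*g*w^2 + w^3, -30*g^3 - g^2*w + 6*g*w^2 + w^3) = -10*g^2 + 3*g*w + w^2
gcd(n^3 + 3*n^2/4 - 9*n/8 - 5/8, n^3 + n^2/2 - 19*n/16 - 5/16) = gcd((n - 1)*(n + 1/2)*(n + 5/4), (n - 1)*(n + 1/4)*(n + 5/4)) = n^2 + n/4 - 5/4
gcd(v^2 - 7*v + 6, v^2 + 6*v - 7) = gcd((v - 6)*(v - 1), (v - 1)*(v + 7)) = v - 1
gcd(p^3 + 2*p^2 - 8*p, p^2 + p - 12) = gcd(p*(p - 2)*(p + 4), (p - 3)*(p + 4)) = p + 4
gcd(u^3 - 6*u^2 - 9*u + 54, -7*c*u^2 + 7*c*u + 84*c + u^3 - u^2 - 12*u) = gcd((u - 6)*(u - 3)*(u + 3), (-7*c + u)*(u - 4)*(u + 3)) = u + 3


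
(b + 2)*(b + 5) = b^2 + 7*b + 10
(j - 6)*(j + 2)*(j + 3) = j^3 - j^2 - 24*j - 36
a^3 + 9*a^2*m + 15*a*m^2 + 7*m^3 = (a + m)^2*(a + 7*m)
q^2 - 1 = (q - 1)*(q + 1)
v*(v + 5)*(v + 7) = v^3 + 12*v^2 + 35*v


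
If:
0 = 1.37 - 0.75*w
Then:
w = 1.83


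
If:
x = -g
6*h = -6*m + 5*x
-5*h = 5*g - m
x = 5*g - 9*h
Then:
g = 0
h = 0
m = 0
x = 0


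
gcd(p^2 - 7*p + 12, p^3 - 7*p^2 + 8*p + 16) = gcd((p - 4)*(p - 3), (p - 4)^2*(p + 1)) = p - 4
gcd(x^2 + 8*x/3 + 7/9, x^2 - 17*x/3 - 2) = x + 1/3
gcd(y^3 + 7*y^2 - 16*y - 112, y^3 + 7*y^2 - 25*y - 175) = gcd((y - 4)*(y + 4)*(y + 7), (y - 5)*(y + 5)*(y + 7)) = y + 7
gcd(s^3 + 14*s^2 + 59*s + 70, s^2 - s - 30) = s + 5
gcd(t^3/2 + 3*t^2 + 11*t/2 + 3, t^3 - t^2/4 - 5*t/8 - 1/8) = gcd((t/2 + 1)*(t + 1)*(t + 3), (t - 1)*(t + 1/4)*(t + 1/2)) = 1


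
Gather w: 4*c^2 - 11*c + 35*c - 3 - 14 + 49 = 4*c^2 + 24*c + 32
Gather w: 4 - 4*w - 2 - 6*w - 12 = -10*w - 10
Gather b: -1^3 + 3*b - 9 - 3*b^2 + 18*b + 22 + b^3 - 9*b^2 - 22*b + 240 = b^3 - 12*b^2 - b + 252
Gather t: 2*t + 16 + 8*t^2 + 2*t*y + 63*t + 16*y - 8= 8*t^2 + t*(2*y + 65) + 16*y + 8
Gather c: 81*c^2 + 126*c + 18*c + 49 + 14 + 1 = 81*c^2 + 144*c + 64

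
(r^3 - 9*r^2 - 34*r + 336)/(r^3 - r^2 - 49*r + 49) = (r^2 - 2*r - 48)/(r^2 + 6*r - 7)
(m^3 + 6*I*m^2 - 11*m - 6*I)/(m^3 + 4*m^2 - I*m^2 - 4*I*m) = (m^3 + 6*I*m^2 - 11*m - 6*I)/(m*(m^2 + m*(4 - I) - 4*I))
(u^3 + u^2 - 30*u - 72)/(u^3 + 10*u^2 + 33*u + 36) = (u - 6)/(u + 3)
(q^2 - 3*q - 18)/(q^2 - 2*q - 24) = (q + 3)/(q + 4)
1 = 1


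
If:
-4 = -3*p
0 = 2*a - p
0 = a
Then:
No Solution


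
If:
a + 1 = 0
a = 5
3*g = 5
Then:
No Solution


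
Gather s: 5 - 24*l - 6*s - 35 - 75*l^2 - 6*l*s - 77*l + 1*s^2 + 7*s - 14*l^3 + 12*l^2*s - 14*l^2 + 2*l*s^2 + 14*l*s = -14*l^3 - 89*l^2 - 101*l + s^2*(2*l + 1) + s*(12*l^2 + 8*l + 1) - 30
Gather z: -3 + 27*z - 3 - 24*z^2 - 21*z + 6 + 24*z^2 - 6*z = 0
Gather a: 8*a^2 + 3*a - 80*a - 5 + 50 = 8*a^2 - 77*a + 45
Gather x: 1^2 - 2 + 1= 0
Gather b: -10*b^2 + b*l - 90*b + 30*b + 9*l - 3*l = -10*b^2 + b*(l - 60) + 6*l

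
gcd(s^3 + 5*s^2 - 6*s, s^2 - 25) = 1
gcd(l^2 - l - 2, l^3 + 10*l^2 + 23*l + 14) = l + 1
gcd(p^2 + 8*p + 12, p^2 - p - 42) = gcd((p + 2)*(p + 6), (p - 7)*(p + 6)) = p + 6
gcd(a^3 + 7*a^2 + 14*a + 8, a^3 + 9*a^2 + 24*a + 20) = a + 2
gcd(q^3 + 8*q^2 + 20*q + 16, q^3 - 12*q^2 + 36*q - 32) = 1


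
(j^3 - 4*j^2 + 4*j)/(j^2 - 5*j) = (j^2 - 4*j + 4)/(j - 5)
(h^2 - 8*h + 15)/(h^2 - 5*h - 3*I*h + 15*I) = (h - 3)/(h - 3*I)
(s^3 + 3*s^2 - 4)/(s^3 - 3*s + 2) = (s + 2)/(s - 1)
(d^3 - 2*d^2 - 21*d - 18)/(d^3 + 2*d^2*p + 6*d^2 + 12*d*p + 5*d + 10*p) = (d^2 - 3*d - 18)/(d^2 + 2*d*p + 5*d + 10*p)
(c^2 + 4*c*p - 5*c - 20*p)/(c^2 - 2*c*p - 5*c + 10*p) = (-c - 4*p)/(-c + 2*p)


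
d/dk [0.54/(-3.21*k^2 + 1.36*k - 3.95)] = (3.4668*k - 0.7344)/(3.21*k^2 - 1.36*k + 3.95)^2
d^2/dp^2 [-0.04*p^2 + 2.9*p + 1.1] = -0.0800000000000000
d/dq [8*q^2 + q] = 16*q + 1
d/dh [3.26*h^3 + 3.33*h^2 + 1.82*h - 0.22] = 9.78*h^2 + 6.66*h + 1.82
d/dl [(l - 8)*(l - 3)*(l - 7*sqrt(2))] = 3*l^2 - 22*l - 14*sqrt(2)*l + 24 + 77*sqrt(2)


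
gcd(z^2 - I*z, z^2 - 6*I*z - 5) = z - I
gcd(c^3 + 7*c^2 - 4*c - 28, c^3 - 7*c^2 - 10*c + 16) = c + 2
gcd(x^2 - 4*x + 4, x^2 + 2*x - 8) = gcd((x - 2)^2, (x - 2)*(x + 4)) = x - 2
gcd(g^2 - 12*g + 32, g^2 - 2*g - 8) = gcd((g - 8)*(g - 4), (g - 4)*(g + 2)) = g - 4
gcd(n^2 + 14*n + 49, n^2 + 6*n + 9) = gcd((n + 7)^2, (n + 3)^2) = 1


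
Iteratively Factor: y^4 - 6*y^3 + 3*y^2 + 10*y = (y - 2)*(y^3 - 4*y^2 - 5*y) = (y - 2)*(y + 1)*(y^2 - 5*y) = (y - 5)*(y - 2)*(y + 1)*(y)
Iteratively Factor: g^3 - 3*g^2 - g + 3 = (g - 1)*(g^2 - 2*g - 3) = (g - 3)*(g - 1)*(g + 1)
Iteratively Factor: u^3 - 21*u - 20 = (u + 1)*(u^2 - u - 20) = (u + 1)*(u + 4)*(u - 5)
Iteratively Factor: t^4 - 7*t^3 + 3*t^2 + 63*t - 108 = (t - 4)*(t^3 - 3*t^2 - 9*t + 27) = (t - 4)*(t - 3)*(t^2 - 9) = (t - 4)*(t - 3)*(t + 3)*(t - 3)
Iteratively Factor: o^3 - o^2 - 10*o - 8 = (o + 2)*(o^2 - 3*o - 4) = (o + 1)*(o + 2)*(o - 4)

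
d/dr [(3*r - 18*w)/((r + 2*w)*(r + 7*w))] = 3*(-r^2 + 12*r*w + 68*w^2)/(r^4 + 18*r^3*w + 109*r^2*w^2 + 252*r*w^3 + 196*w^4)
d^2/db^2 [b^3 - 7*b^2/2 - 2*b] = 6*b - 7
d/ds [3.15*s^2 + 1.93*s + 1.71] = 6.3*s + 1.93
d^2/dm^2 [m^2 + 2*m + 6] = 2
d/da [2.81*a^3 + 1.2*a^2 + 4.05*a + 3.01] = 8.43*a^2 + 2.4*a + 4.05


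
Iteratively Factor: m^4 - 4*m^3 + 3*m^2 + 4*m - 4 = (m - 2)*(m^3 - 2*m^2 - m + 2) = (m - 2)^2*(m^2 - 1) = (m - 2)^2*(m - 1)*(m + 1)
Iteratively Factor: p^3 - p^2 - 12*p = (p)*(p^2 - p - 12) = p*(p - 4)*(p + 3)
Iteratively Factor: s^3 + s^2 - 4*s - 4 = (s + 2)*(s^2 - s - 2) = (s + 1)*(s + 2)*(s - 2)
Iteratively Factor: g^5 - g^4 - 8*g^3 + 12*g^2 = (g + 3)*(g^4 - 4*g^3 + 4*g^2) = (g - 2)*(g + 3)*(g^3 - 2*g^2) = (g - 2)^2*(g + 3)*(g^2) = g*(g - 2)^2*(g + 3)*(g)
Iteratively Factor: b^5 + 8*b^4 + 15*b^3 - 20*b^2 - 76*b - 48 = (b + 1)*(b^4 + 7*b^3 + 8*b^2 - 28*b - 48) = (b + 1)*(b + 4)*(b^3 + 3*b^2 - 4*b - 12) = (b + 1)*(b + 2)*(b + 4)*(b^2 + b - 6) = (b - 2)*(b + 1)*(b + 2)*(b + 4)*(b + 3)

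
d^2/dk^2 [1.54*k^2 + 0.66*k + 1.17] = 3.08000000000000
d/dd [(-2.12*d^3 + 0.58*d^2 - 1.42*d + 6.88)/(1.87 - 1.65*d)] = (6.996*d^3 - 12.8502*d^2 + 2.1692*d + 8.6966)/(2.7225*d^2 - 6.171*d + 3.4969)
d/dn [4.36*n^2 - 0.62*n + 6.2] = 8.72*n - 0.62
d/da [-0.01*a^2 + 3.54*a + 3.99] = 3.54 - 0.02*a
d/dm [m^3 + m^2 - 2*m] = 3*m^2 + 2*m - 2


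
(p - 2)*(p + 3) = p^2 + p - 6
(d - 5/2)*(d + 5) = d^2 + 5*d/2 - 25/2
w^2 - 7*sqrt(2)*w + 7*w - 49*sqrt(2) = (w + 7)*(w - 7*sqrt(2))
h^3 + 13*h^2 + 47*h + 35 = (h + 1)*(h + 5)*(h + 7)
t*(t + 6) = t^2 + 6*t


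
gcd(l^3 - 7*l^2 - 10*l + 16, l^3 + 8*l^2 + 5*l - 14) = l^2 + l - 2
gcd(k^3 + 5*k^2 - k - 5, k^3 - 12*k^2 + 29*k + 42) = k + 1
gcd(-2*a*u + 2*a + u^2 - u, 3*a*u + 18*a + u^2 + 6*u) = 1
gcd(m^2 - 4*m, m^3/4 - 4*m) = m^2 - 4*m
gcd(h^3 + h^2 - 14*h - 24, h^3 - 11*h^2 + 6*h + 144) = h + 3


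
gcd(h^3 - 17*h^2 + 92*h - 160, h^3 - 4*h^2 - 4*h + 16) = h - 4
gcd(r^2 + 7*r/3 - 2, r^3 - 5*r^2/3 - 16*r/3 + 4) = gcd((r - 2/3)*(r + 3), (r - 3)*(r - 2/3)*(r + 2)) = r - 2/3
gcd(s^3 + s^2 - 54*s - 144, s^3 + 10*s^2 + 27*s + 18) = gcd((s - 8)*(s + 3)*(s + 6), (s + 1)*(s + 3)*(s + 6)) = s^2 + 9*s + 18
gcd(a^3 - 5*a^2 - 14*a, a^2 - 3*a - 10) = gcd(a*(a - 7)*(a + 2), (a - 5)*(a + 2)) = a + 2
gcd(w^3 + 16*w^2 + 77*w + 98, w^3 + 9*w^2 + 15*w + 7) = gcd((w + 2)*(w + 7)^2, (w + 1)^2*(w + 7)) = w + 7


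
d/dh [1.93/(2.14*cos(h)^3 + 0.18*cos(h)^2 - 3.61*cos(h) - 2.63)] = (12.3906*cos(h)^2 + 0.6948*cos(h) - 6.9673)*sin(h)/(2.14*cos(h)^3 + 0.18*cos(h)^2 - 3.61*cos(h) - 2.63)^2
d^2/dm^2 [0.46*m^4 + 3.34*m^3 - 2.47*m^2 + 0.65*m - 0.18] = 5.52*m^2 + 20.04*m - 4.94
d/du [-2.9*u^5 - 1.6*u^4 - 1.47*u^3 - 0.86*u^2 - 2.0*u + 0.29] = -14.5*u^4 - 6.4*u^3 - 4.41*u^2 - 1.72*u - 2.0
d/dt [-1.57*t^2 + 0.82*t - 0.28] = 0.82 - 3.14*t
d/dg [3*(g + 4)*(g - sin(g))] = 3*g - 3*(g + 4)*(cos(g) - 1) - 3*sin(g)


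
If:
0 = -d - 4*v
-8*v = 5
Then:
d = 5/2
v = -5/8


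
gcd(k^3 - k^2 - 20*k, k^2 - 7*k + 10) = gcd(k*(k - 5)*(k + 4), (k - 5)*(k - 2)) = k - 5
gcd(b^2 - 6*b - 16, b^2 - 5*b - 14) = b + 2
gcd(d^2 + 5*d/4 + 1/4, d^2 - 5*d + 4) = 1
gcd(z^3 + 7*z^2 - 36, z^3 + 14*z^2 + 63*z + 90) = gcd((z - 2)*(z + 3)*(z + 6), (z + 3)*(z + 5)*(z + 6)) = z^2 + 9*z + 18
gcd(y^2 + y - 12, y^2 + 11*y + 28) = y + 4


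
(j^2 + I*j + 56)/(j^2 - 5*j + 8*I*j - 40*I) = (j - 7*I)/(j - 5)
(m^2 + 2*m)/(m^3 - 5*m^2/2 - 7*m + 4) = 2*m/(2*m^2 - 9*m + 4)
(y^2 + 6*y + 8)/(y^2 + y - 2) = (y + 4)/(y - 1)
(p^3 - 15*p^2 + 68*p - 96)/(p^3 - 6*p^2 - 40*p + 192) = (p - 3)/(p + 6)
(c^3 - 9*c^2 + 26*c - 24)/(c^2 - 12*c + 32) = (c^2 - 5*c + 6)/(c - 8)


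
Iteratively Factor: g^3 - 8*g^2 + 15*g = (g - 3)*(g^2 - 5*g) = (g - 5)*(g - 3)*(g)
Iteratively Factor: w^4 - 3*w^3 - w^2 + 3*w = (w + 1)*(w^3 - 4*w^2 + 3*w) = w*(w + 1)*(w^2 - 4*w + 3) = w*(w - 1)*(w + 1)*(w - 3)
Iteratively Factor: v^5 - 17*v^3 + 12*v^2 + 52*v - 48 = (v - 3)*(v^4 + 3*v^3 - 8*v^2 - 12*v + 16) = (v - 3)*(v + 4)*(v^3 - v^2 - 4*v + 4) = (v - 3)*(v + 2)*(v + 4)*(v^2 - 3*v + 2) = (v - 3)*(v - 2)*(v + 2)*(v + 4)*(v - 1)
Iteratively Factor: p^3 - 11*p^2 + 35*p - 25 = (p - 5)*(p^2 - 6*p + 5) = (p - 5)^2*(p - 1)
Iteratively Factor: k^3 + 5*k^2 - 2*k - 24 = (k + 4)*(k^2 + k - 6) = (k + 3)*(k + 4)*(k - 2)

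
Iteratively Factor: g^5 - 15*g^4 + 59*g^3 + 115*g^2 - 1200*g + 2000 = (g + 4)*(g^4 - 19*g^3 + 135*g^2 - 425*g + 500) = (g - 5)*(g + 4)*(g^3 - 14*g^2 + 65*g - 100) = (g - 5)^2*(g + 4)*(g^2 - 9*g + 20) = (g - 5)^3*(g + 4)*(g - 4)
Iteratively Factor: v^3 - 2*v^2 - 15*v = (v + 3)*(v^2 - 5*v) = (v - 5)*(v + 3)*(v)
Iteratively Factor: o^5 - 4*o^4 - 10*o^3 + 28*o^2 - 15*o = (o - 1)*(o^4 - 3*o^3 - 13*o^2 + 15*o) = (o - 5)*(o - 1)*(o^3 + 2*o^2 - 3*o) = (o - 5)*(o - 1)*(o + 3)*(o^2 - o) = (o - 5)*(o - 1)^2*(o + 3)*(o)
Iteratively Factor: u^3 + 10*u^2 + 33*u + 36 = (u + 4)*(u^2 + 6*u + 9) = (u + 3)*(u + 4)*(u + 3)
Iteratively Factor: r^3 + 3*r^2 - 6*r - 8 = (r + 1)*(r^2 + 2*r - 8) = (r - 2)*(r + 1)*(r + 4)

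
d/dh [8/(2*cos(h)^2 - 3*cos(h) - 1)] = 8*(4*cos(h) - 3)*sin(h)/(3*cos(h) - cos(2*h))^2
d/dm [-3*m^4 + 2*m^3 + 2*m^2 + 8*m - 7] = -12*m^3 + 6*m^2 + 4*m + 8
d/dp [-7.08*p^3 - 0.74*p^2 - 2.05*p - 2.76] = -21.24*p^2 - 1.48*p - 2.05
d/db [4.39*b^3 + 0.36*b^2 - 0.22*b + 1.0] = 13.17*b^2 + 0.72*b - 0.22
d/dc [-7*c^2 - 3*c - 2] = -14*c - 3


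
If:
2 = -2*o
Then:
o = -1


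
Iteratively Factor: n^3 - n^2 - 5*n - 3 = (n - 3)*(n^2 + 2*n + 1) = (n - 3)*(n + 1)*(n + 1)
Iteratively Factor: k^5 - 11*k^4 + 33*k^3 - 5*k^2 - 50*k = (k - 2)*(k^4 - 9*k^3 + 15*k^2 + 25*k) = k*(k - 2)*(k^3 - 9*k^2 + 15*k + 25) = k*(k - 5)*(k - 2)*(k^2 - 4*k - 5) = k*(k - 5)^2*(k - 2)*(k + 1)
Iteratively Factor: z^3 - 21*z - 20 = (z + 4)*(z^2 - 4*z - 5) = (z + 1)*(z + 4)*(z - 5)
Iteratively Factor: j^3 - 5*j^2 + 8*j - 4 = (j - 1)*(j^2 - 4*j + 4) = (j - 2)*(j - 1)*(j - 2)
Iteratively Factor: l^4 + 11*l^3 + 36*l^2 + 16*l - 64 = (l + 4)*(l^3 + 7*l^2 + 8*l - 16) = (l - 1)*(l + 4)*(l^2 + 8*l + 16) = (l - 1)*(l + 4)^2*(l + 4)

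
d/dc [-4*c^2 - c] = -8*c - 1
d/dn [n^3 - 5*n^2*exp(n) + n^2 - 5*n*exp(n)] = -5*n^2*exp(n) + 3*n^2 - 15*n*exp(n) + 2*n - 5*exp(n)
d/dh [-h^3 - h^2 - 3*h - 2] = -3*h^2 - 2*h - 3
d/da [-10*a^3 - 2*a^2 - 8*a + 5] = -30*a^2 - 4*a - 8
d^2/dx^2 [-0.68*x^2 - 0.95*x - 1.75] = -1.36000000000000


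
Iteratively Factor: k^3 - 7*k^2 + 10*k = (k - 2)*(k^2 - 5*k) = k*(k - 2)*(k - 5)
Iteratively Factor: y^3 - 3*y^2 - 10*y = (y)*(y^2 - 3*y - 10) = y*(y - 5)*(y + 2)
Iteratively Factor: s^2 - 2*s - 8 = (s + 2)*(s - 4)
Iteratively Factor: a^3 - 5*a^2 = (a)*(a^2 - 5*a) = a*(a - 5)*(a)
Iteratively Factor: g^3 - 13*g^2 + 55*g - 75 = (g - 3)*(g^2 - 10*g + 25) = (g - 5)*(g - 3)*(g - 5)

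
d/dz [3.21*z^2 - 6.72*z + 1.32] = 6.42*z - 6.72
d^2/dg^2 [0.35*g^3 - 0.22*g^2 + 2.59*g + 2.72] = 2.1*g - 0.44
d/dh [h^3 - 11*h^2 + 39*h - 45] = 3*h^2 - 22*h + 39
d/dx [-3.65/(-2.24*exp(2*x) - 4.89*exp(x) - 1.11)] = (-16.352*exp(x) - 17.8485)*exp(x)/(2.24*exp(2*x) + 4.89*exp(x) + 1.11)^2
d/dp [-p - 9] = -1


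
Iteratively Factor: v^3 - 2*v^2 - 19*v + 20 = (v + 4)*(v^2 - 6*v + 5) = (v - 1)*(v + 4)*(v - 5)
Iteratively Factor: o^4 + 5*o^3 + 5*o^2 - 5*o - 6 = (o + 2)*(o^3 + 3*o^2 - o - 3) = (o + 1)*(o + 2)*(o^2 + 2*o - 3) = (o + 1)*(o + 2)*(o + 3)*(o - 1)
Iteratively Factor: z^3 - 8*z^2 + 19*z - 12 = (z - 3)*(z^2 - 5*z + 4) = (z - 4)*(z - 3)*(z - 1)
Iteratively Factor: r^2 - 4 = (r - 2)*(r + 2)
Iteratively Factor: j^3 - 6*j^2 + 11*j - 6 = (j - 2)*(j^2 - 4*j + 3) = (j - 3)*(j - 2)*(j - 1)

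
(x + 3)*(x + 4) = x^2 + 7*x + 12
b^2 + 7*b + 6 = (b + 1)*(b + 6)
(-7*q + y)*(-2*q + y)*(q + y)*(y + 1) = 14*q^3*y + 14*q^3 + 5*q^2*y^2 + 5*q^2*y - 8*q*y^3 - 8*q*y^2 + y^4 + y^3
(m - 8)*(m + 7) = m^2 - m - 56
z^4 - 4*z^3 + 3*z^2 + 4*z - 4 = (z - 2)^2*(z - 1)*(z + 1)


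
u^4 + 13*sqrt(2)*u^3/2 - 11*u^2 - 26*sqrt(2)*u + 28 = (u - 2)*(u + 2)*(u - sqrt(2)/2)*(u + 7*sqrt(2))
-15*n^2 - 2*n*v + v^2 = (-5*n + v)*(3*n + v)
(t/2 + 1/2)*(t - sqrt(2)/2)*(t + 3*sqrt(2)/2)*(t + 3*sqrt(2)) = t^4/2 + t^3/2 + 2*sqrt(2)*t^3 + 9*t^2/4 + 2*sqrt(2)*t^2 - 9*sqrt(2)*t/4 + 9*t/4 - 9*sqrt(2)/4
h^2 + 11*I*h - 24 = (h + 3*I)*(h + 8*I)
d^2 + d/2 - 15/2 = (d - 5/2)*(d + 3)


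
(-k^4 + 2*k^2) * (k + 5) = -k^5 - 5*k^4 + 2*k^3 + 10*k^2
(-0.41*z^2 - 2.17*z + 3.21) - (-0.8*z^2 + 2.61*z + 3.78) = 0.39*z^2 - 4.78*z - 0.57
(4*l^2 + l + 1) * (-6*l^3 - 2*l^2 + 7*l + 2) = -24*l^5 - 14*l^4 + 20*l^3 + 13*l^2 + 9*l + 2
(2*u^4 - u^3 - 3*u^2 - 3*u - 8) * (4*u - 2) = 8*u^5 - 8*u^4 - 10*u^3 - 6*u^2 - 26*u + 16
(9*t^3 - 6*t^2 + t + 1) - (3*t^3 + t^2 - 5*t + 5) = 6*t^3 - 7*t^2 + 6*t - 4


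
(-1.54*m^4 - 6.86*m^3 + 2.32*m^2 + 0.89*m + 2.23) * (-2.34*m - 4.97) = 3.6036*m^5 + 23.7062*m^4 + 28.6654*m^3 - 13.613*m^2 - 9.6415*m - 11.0831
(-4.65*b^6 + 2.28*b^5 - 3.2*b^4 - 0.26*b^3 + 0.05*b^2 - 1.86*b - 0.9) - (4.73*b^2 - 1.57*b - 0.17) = -4.65*b^6 + 2.28*b^5 - 3.2*b^4 - 0.26*b^3 - 4.68*b^2 - 0.29*b - 0.73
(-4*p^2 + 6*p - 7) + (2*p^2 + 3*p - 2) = -2*p^2 + 9*p - 9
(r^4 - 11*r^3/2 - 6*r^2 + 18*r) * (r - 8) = r^5 - 27*r^4/2 + 38*r^3 + 66*r^2 - 144*r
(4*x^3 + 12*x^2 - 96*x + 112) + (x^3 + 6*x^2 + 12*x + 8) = 5*x^3 + 18*x^2 - 84*x + 120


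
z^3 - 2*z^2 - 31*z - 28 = (z - 7)*(z + 1)*(z + 4)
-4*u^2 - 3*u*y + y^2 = (-4*u + y)*(u + y)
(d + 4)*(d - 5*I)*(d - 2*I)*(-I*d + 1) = -I*d^4 - 6*d^3 - 4*I*d^3 - 24*d^2 + 3*I*d^2 - 10*d + 12*I*d - 40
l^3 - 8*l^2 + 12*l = l*(l - 6)*(l - 2)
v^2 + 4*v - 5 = (v - 1)*(v + 5)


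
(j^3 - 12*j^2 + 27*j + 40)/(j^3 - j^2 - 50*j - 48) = (j - 5)/(j + 6)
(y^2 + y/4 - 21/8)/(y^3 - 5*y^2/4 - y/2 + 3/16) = 2*(4*y + 7)/(8*y^2 + 2*y - 1)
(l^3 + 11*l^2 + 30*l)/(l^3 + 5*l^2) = (l + 6)/l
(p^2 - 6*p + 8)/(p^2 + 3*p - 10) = (p - 4)/(p + 5)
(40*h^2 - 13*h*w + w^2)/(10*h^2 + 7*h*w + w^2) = (40*h^2 - 13*h*w + w^2)/(10*h^2 + 7*h*w + w^2)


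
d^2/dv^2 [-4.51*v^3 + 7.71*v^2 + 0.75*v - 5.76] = 15.42 - 27.06*v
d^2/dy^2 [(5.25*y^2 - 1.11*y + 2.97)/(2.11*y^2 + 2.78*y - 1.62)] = (-71.474562*y^3 + 187.009722*y^2 + 81.763344*y + 83.769012)/(9.393931*y^6 + 37.130514*y^5 + 27.283566*y^4 - 35.530624*y^3 - 20.947572*y^2 + 21.887496*y - 4.251528)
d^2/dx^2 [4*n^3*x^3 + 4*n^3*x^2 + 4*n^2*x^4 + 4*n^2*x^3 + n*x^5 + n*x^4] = 4*n*(6*n^2*x + 2*n^2 + 12*n*x^2 + 6*n*x + 5*x^3 + 3*x^2)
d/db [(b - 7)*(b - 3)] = 2*b - 10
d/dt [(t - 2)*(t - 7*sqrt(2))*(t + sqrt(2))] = 3*t^2 - 12*sqrt(2)*t - 4*t - 14 + 12*sqrt(2)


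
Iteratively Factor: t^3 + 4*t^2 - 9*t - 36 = (t + 3)*(t^2 + t - 12) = (t - 3)*(t + 3)*(t + 4)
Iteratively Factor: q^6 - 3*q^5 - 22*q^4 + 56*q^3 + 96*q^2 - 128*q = (q - 4)*(q^5 + q^4 - 18*q^3 - 16*q^2 + 32*q) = (q - 4)*(q - 1)*(q^4 + 2*q^3 - 16*q^2 - 32*q) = q*(q - 4)*(q - 1)*(q^3 + 2*q^2 - 16*q - 32) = q*(q - 4)*(q - 1)*(q + 4)*(q^2 - 2*q - 8) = q*(q - 4)*(q - 1)*(q + 2)*(q + 4)*(q - 4)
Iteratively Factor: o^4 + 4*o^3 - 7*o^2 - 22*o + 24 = (o + 4)*(o^3 - 7*o + 6) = (o - 1)*(o + 4)*(o^2 + o - 6) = (o - 2)*(o - 1)*(o + 4)*(o + 3)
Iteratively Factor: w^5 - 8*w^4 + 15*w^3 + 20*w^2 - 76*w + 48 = (w - 3)*(w^4 - 5*w^3 + 20*w - 16) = (w - 4)*(w - 3)*(w^3 - w^2 - 4*w + 4) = (w - 4)*(w - 3)*(w - 1)*(w^2 - 4) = (w - 4)*(w - 3)*(w - 2)*(w - 1)*(w + 2)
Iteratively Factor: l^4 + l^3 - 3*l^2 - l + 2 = (l - 1)*(l^3 + 2*l^2 - l - 2) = (l - 1)^2*(l^2 + 3*l + 2) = (l - 1)^2*(l + 2)*(l + 1)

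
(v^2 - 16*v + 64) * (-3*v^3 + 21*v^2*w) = -3*v^5 + 21*v^4*w + 48*v^4 - 336*v^3*w - 192*v^3 + 1344*v^2*w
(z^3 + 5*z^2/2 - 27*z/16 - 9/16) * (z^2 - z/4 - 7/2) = z^5 + 9*z^4/4 - 93*z^3/16 - 569*z^2/64 + 387*z/64 + 63/32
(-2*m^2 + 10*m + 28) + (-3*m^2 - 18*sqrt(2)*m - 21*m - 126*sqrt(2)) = -5*m^2 - 18*sqrt(2)*m - 11*m - 126*sqrt(2) + 28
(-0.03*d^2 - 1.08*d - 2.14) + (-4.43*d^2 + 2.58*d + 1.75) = -4.46*d^2 + 1.5*d - 0.39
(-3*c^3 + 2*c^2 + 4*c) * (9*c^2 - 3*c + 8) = -27*c^5 + 27*c^4 + 6*c^3 + 4*c^2 + 32*c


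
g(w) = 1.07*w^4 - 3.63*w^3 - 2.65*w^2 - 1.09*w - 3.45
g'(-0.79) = -5.81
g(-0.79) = -2.04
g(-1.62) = 14.16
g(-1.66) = 15.79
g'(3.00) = 0.56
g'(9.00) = 2189.24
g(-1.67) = 16.21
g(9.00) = 4146.09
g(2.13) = -30.85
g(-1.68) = 16.64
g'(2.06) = -20.81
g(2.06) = -29.41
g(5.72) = 369.69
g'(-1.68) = -43.22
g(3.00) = -41.91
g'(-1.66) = -41.88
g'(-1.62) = -39.28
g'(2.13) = -20.43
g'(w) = 4.28*w^3 - 10.89*w^2 - 5.3*w - 1.09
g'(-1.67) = -42.54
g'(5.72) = 413.29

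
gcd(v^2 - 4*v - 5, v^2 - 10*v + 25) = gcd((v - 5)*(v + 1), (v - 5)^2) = v - 5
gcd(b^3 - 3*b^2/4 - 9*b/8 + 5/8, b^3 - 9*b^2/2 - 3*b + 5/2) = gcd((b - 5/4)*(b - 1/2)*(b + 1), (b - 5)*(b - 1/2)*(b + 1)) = b^2 + b/2 - 1/2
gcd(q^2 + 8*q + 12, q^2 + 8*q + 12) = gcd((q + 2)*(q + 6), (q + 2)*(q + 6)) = q^2 + 8*q + 12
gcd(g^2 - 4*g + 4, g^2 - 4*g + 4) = g^2 - 4*g + 4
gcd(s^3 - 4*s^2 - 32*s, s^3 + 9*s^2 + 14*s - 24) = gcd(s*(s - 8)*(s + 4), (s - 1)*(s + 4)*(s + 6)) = s + 4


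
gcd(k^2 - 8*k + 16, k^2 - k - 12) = k - 4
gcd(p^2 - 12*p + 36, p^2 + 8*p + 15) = 1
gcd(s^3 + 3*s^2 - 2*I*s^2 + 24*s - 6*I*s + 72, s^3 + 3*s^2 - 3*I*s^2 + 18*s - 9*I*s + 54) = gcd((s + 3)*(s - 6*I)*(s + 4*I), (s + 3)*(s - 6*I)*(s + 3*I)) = s^2 + s*(3 - 6*I) - 18*I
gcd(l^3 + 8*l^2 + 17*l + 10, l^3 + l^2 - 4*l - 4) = l^2 + 3*l + 2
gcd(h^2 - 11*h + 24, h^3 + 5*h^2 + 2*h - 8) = 1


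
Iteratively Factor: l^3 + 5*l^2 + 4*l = (l + 1)*(l^2 + 4*l) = l*(l + 1)*(l + 4)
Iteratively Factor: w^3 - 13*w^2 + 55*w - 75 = (w - 5)*(w^2 - 8*w + 15) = (w - 5)*(w - 3)*(w - 5)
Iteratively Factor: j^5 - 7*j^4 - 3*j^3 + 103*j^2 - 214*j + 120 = (j - 5)*(j^4 - 2*j^3 - 13*j^2 + 38*j - 24) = (j - 5)*(j - 2)*(j^3 - 13*j + 12) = (j - 5)*(j - 2)*(j - 1)*(j^2 + j - 12) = (j - 5)*(j - 2)*(j - 1)*(j + 4)*(j - 3)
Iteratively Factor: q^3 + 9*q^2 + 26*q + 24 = (q + 2)*(q^2 + 7*q + 12) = (q + 2)*(q + 3)*(q + 4)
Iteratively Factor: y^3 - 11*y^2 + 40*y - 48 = (y - 4)*(y^2 - 7*y + 12) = (y - 4)^2*(y - 3)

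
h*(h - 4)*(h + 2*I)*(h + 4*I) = h^4 - 4*h^3 + 6*I*h^3 - 8*h^2 - 24*I*h^2 + 32*h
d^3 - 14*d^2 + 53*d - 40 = (d - 8)*(d - 5)*(d - 1)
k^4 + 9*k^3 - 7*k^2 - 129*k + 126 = (k - 3)*(k - 1)*(k + 6)*(k + 7)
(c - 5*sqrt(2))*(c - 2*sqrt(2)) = c^2 - 7*sqrt(2)*c + 20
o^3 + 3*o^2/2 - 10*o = o*(o - 5/2)*(o + 4)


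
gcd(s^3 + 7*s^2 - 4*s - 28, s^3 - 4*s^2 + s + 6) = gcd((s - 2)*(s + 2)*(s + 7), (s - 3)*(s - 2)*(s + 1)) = s - 2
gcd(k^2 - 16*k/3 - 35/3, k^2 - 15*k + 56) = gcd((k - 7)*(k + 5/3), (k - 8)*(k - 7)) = k - 7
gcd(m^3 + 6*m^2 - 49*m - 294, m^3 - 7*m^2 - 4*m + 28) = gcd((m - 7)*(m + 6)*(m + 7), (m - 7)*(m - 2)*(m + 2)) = m - 7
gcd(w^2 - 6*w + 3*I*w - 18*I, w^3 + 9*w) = w + 3*I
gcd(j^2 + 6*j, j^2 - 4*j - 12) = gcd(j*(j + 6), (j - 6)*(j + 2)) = 1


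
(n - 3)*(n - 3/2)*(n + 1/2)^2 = n^4 - 7*n^3/2 + n^2/4 + 27*n/8 + 9/8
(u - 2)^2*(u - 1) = u^3 - 5*u^2 + 8*u - 4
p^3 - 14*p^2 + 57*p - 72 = (p - 8)*(p - 3)^2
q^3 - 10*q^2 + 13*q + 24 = (q - 8)*(q - 3)*(q + 1)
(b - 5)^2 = b^2 - 10*b + 25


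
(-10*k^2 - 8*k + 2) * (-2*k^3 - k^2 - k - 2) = 20*k^5 + 26*k^4 + 14*k^3 + 26*k^2 + 14*k - 4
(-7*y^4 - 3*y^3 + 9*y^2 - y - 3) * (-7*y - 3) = 49*y^5 + 42*y^4 - 54*y^3 - 20*y^2 + 24*y + 9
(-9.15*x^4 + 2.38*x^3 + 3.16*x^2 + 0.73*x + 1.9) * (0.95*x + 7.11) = -8.6925*x^5 - 62.7955*x^4 + 19.9238*x^3 + 23.1611*x^2 + 6.9953*x + 13.509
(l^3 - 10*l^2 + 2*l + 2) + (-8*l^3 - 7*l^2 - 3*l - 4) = -7*l^3 - 17*l^2 - l - 2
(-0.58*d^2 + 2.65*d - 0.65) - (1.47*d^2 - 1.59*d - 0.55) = -2.05*d^2 + 4.24*d - 0.1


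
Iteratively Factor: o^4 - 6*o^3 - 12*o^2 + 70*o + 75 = (o - 5)*(o^3 - o^2 - 17*o - 15) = (o - 5)*(o + 3)*(o^2 - 4*o - 5) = (o - 5)^2*(o + 3)*(o + 1)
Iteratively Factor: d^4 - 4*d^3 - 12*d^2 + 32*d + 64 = (d - 4)*(d^3 - 12*d - 16) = (d - 4)^2*(d^2 + 4*d + 4) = (d - 4)^2*(d + 2)*(d + 2)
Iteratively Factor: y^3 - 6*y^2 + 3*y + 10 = (y - 5)*(y^2 - y - 2) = (y - 5)*(y + 1)*(y - 2)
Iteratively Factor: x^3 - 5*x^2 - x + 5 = (x + 1)*(x^2 - 6*x + 5) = (x - 1)*(x + 1)*(x - 5)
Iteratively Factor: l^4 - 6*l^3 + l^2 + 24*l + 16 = (l - 4)*(l^3 - 2*l^2 - 7*l - 4) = (l - 4)*(l + 1)*(l^2 - 3*l - 4) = (l - 4)^2*(l + 1)*(l + 1)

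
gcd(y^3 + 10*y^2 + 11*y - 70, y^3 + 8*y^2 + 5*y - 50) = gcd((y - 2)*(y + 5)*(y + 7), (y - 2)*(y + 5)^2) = y^2 + 3*y - 10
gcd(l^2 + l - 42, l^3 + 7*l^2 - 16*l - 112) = l + 7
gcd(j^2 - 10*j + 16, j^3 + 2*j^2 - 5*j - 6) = j - 2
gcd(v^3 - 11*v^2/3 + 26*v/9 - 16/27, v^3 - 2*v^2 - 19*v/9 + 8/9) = v^2 - 3*v + 8/9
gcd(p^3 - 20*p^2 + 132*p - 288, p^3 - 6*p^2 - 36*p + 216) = p^2 - 12*p + 36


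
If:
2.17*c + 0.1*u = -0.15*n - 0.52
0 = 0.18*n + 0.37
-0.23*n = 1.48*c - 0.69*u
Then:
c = -0.06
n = -2.06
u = -0.81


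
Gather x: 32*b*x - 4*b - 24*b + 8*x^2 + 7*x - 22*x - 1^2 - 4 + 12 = -28*b + 8*x^2 + x*(32*b - 15) + 7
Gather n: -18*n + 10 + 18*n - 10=0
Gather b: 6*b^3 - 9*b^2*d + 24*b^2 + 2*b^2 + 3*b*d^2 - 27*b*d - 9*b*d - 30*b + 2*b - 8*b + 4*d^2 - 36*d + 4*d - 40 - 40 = 6*b^3 + b^2*(26 - 9*d) + b*(3*d^2 - 36*d - 36) + 4*d^2 - 32*d - 80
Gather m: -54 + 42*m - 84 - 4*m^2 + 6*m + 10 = -4*m^2 + 48*m - 128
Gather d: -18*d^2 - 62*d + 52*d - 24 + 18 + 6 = -18*d^2 - 10*d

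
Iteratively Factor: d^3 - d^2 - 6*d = (d)*(d^2 - d - 6) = d*(d + 2)*(d - 3)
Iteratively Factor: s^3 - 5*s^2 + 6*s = (s - 3)*(s^2 - 2*s) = s*(s - 3)*(s - 2)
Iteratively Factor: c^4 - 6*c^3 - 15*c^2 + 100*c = (c - 5)*(c^3 - c^2 - 20*c) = (c - 5)^2*(c^2 + 4*c) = c*(c - 5)^2*(c + 4)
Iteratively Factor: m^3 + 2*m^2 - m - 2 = (m - 1)*(m^2 + 3*m + 2) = (m - 1)*(m + 1)*(m + 2)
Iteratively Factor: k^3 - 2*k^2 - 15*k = (k)*(k^2 - 2*k - 15) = k*(k + 3)*(k - 5)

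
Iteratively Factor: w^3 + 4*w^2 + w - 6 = (w + 3)*(w^2 + w - 2) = (w - 1)*(w + 3)*(w + 2)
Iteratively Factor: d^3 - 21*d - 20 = (d + 4)*(d^2 - 4*d - 5) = (d + 1)*(d + 4)*(d - 5)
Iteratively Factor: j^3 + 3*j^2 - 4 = (j + 2)*(j^2 + j - 2) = (j - 1)*(j + 2)*(j + 2)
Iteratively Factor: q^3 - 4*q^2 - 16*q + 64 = (q + 4)*(q^2 - 8*q + 16) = (q - 4)*(q + 4)*(q - 4)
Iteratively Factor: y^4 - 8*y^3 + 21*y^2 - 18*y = (y - 2)*(y^3 - 6*y^2 + 9*y) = (y - 3)*(y - 2)*(y^2 - 3*y) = (y - 3)^2*(y - 2)*(y)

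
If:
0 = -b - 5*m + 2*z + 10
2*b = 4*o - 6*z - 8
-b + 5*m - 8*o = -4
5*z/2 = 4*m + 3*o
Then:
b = 664/73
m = -152/73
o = -283/146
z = -413/73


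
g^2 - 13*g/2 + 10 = (g - 4)*(g - 5/2)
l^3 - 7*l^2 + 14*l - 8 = (l - 4)*(l - 2)*(l - 1)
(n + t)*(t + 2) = n*t + 2*n + t^2 + 2*t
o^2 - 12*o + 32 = (o - 8)*(o - 4)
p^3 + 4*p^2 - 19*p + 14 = (p - 2)*(p - 1)*(p + 7)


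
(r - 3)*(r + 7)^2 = r^3 + 11*r^2 + 7*r - 147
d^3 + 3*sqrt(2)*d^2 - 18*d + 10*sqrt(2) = (d - sqrt(2))^2*(d + 5*sqrt(2))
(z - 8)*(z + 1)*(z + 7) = z^3 - 57*z - 56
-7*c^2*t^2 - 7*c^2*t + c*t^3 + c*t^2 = t*(-7*c + t)*(c*t + c)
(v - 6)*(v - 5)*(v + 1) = v^3 - 10*v^2 + 19*v + 30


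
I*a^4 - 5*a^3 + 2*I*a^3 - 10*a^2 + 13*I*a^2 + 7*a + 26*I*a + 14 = (a + 2)*(a - I)*(a + 7*I)*(I*a + 1)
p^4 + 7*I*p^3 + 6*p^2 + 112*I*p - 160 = (p - 4*I)*(p + 2*I)*(p + 4*I)*(p + 5*I)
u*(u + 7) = u^2 + 7*u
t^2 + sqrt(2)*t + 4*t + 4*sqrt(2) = (t + 4)*(t + sqrt(2))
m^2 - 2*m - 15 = (m - 5)*(m + 3)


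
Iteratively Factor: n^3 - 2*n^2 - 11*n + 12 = (n + 3)*(n^2 - 5*n + 4) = (n - 1)*(n + 3)*(n - 4)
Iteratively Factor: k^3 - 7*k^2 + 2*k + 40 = (k - 4)*(k^2 - 3*k - 10) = (k - 4)*(k + 2)*(k - 5)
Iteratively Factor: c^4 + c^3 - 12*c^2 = (c)*(c^3 + c^2 - 12*c) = c*(c - 3)*(c^2 + 4*c) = c*(c - 3)*(c + 4)*(c)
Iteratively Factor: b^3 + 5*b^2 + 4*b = (b)*(b^2 + 5*b + 4) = b*(b + 1)*(b + 4)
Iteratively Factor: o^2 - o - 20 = (o + 4)*(o - 5)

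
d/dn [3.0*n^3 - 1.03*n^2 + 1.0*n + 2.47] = 9.0*n^2 - 2.06*n + 1.0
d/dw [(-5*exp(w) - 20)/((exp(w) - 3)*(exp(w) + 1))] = 5*(exp(2*w) + 8*exp(w) - 5)*exp(w)/(exp(4*w) - 4*exp(3*w) - 2*exp(2*w) + 12*exp(w) + 9)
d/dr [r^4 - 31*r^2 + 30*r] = 4*r^3 - 62*r + 30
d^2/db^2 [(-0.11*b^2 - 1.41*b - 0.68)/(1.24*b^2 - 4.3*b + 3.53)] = (-2.22044604925031e-16*b^4 - 5.509072*b^3 - 3.384456*b^2 + 58.785672*b - 64.739586)/(1.906624*b^6 - 19.83504*b^5 + 85.065984*b^4 - 192.43876*b^3 + 242.163648*b^2 - 160.74561*b + 43.986977)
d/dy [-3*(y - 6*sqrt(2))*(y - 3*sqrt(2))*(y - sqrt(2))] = -9*y^2 + 60*sqrt(2)*y - 162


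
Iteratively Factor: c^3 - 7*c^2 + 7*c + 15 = (c - 5)*(c^2 - 2*c - 3) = (c - 5)*(c - 3)*(c + 1)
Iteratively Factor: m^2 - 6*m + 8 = (m - 2)*(m - 4)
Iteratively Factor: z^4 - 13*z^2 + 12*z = (z)*(z^3 - 13*z + 12) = z*(z - 1)*(z^2 + z - 12) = z*(z - 3)*(z - 1)*(z + 4)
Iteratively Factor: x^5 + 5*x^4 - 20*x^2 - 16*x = (x + 4)*(x^4 + x^3 - 4*x^2 - 4*x) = x*(x + 4)*(x^3 + x^2 - 4*x - 4) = x*(x - 2)*(x + 4)*(x^2 + 3*x + 2) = x*(x - 2)*(x + 2)*(x + 4)*(x + 1)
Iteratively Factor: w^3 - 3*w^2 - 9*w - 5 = (w + 1)*(w^2 - 4*w - 5) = (w + 1)^2*(w - 5)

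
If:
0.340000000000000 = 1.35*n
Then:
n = 0.25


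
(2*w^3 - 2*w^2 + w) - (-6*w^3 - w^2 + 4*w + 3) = 8*w^3 - w^2 - 3*w - 3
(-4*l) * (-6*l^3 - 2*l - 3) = 24*l^4 + 8*l^2 + 12*l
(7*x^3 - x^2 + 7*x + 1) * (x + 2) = 7*x^4 + 13*x^3 + 5*x^2 + 15*x + 2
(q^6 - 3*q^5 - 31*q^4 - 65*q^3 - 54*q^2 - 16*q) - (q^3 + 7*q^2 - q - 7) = q^6 - 3*q^5 - 31*q^4 - 66*q^3 - 61*q^2 - 15*q + 7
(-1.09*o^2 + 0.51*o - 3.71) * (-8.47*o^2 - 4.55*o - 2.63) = 9.2323*o^4 + 0.6398*o^3 + 31.9699*o^2 + 15.5392*o + 9.7573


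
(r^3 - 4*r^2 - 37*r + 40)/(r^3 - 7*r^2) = (r^3 - 4*r^2 - 37*r + 40)/(r^2*(r - 7))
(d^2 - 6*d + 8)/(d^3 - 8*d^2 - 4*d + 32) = (d - 4)/(d^2 - 6*d - 16)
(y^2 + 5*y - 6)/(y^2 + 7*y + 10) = (y^2 + 5*y - 6)/(y^2 + 7*y + 10)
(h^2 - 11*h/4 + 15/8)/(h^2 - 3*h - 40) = (-8*h^2 + 22*h - 15)/(8*(-h^2 + 3*h + 40))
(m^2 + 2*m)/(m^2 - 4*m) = (m + 2)/(m - 4)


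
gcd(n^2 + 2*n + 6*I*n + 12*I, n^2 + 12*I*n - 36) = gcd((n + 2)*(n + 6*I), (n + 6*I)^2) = n + 6*I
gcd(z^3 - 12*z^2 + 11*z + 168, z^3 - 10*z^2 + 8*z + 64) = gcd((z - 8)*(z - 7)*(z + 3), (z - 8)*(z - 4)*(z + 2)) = z - 8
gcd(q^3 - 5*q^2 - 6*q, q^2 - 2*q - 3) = q + 1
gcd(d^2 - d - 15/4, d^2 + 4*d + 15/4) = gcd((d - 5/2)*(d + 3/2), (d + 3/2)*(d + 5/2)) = d + 3/2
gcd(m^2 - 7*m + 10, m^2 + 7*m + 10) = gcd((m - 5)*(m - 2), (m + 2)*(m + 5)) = 1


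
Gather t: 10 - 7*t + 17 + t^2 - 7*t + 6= t^2 - 14*t + 33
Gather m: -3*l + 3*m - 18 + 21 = -3*l + 3*m + 3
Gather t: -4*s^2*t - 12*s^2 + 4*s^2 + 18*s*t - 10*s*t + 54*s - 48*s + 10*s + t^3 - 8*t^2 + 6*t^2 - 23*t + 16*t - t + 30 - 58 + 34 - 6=-8*s^2 + 16*s + t^3 - 2*t^2 + t*(-4*s^2 + 8*s - 8)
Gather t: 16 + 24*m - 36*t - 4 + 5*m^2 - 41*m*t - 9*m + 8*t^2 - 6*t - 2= 5*m^2 + 15*m + 8*t^2 + t*(-41*m - 42) + 10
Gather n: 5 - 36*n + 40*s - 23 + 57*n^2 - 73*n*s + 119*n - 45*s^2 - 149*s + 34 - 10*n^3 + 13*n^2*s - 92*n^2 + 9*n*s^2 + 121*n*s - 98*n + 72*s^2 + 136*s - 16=-10*n^3 + n^2*(13*s - 35) + n*(9*s^2 + 48*s - 15) + 27*s^2 + 27*s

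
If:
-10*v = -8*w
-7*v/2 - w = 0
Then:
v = 0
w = 0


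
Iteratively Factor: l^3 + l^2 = (l)*(l^2 + l) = l^2*(l + 1)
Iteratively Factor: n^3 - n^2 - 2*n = (n)*(n^2 - n - 2) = n*(n + 1)*(n - 2)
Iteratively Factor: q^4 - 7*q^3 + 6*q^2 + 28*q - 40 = (q - 2)*(q^3 - 5*q^2 - 4*q + 20) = (q - 2)*(q + 2)*(q^2 - 7*q + 10) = (q - 2)^2*(q + 2)*(q - 5)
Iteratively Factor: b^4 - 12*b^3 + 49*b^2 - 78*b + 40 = (b - 2)*(b^3 - 10*b^2 + 29*b - 20) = (b - 4)*(b - 2)*(b^2 - 6*b + 5) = (b - 4)*(b - 2)*(b - 1)*(b - 5)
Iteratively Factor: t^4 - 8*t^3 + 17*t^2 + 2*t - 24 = (t - 2)*(t^3 - 6*t^2 + 5*t + 12) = (t - 2)*(t + 1)*(t^2 - 7*t + 12) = (t - 3)*(t - 2)*(t + 1)*(t - 4)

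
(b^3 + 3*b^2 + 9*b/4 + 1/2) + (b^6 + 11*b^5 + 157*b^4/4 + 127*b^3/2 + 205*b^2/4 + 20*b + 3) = b^6 + 11*b^5 + 157*b^4/4 + 129*b^3/2 + 217*b^2/4 + 89*b/4 + 7/2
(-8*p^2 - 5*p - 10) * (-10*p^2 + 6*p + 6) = 80*p^4 + 2*p^3 + 22*p^2 - 90*p - 60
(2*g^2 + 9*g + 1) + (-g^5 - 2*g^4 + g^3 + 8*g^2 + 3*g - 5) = -g^5 - 2*g^4 + g^3 + 10*g^2 + 12*g - 4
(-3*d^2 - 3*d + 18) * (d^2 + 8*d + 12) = -3*d^4 - 27*d^3 - 42*d^2 + 108*d + 216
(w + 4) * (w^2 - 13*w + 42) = w^3 - 9*w^2 - 10*w + 168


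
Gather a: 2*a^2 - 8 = 2*a^2 - 8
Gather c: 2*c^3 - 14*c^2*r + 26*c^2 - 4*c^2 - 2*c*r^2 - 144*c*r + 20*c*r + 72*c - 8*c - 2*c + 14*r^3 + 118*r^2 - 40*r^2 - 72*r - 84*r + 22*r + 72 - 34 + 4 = 2*c^3 + c^2*(22 - 14*r) + c*(-2*r^2 - 124*r + 62) + 14*r^3 + 78*r^2 - 134*r + 42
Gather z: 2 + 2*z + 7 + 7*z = 9*z + 9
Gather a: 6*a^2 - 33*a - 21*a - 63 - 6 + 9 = 6*a^2 - 54*a - 60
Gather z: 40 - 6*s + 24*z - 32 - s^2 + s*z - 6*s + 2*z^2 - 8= -s^2 - 12*s + 2*z^2 + z*(s + 24)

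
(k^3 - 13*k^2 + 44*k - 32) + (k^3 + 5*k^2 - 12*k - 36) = 2*k^3 - 8*k^2 + 32*k - 68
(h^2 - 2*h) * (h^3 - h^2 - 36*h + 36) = h^5 - 3*h^4 - 34*h^3 + 108*h^2 - 72*h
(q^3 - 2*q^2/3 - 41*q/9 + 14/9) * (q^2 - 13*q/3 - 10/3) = q^5 - 5*q^4 - 5*q^3 + 635*q^2/27 + 76*q/9 - 140/27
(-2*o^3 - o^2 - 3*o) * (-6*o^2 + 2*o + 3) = 12*o^5 + 2*o^4 + 10*o^3 - 9*o^2 - 9*o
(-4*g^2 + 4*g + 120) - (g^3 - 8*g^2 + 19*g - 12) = -g^3 + 4*g^2 - 15*g + 132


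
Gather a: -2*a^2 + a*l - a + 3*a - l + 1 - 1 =-2*a^2 + a*(l + 2) - l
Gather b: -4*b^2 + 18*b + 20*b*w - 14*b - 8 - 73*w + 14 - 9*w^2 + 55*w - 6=-4*b^2 + b*(20*w + 4) - 9*w^2 - 18*w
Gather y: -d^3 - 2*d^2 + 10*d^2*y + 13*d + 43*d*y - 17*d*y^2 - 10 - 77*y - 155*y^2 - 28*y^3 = -d^3 - 2*d^2 + 13*d - 28*y^3 + y^2*(-17*d - 155) + y*(10*d^2 + 43*d - 77) - 10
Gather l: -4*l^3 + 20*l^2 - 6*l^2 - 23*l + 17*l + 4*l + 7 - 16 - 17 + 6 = -4*l^3 + 14*l^2 - 2*l - 20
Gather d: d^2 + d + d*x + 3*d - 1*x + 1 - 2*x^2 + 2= d^2 + d*(x + 4) - 2*x^2 - x + 3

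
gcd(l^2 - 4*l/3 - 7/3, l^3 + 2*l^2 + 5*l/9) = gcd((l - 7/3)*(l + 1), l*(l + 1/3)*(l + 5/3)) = 1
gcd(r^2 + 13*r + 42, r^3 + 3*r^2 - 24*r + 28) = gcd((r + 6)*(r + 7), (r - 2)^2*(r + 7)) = r + 7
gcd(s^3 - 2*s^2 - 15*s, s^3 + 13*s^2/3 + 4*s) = s^2 + 3*s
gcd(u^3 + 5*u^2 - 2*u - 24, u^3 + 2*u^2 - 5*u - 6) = u^2 + u - 6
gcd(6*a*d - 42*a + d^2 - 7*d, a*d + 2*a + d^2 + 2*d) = 1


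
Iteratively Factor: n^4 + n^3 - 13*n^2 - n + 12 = (n + 1)*(n^3 - 13*n + 12) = (n - 3)*(n + 1)*(n^2 + 3*n - 4) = (n - 3)*(n + 1)*(n + 4)*(n - 1)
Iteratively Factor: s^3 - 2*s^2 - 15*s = (s)*(s^2 - 2*s - 15) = s*(s - 5)*(s + 3)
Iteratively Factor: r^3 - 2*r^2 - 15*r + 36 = (r - 3)*(r^2 + r - 12) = (r - 3)*(r + 4)*(r - 3)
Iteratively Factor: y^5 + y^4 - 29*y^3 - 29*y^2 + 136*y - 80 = (y + 4)*(y^4 - 3*y^3 - 17*y^2 + 39*y - 20) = (y + 4)^2*(y^3 - 7*y^2 + 11*y - 5) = (y - 1)*(y + 4)^2*(y^2 - 6*y + 5) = (y - 1)^2*(y + 4)^2*(y - 5)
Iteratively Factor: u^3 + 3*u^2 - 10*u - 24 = (u - 3)*(u^2 + 6*u + 8) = (u - 3)*(u + 2)*(u + 4)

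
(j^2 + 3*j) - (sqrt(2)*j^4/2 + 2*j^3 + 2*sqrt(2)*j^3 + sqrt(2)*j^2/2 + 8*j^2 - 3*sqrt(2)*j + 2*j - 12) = -sqrt(2)*j^4/2 - 2*sqrt(2)*j^3 - 2*j^3 - 7*j^2 - sqrt(2)*j^2/2 + j + 3*sqrt(2)*j + 12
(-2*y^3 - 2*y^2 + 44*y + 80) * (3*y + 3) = -6*y^4 - 12*y^3 + 126*y^2 + 372*y + 240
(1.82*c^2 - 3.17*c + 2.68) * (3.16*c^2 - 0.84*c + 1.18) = 5.7512*c^4 - 11.546*c^3 + 13.2792*c^2 - 5.9918*c + 3.1624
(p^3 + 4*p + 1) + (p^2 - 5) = p^3 + p^2 + 4*p - 4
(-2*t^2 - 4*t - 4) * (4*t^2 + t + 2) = -8*t^4 - 18*t^3 - 24*t^2 - 12*t - 8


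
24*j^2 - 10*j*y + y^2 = (-6*j + y)*(-4*j + y)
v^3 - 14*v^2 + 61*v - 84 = (v - 7)*(v - 4)*(v - 3)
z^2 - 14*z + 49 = (z - 7)^2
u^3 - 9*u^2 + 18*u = u*(u - 6)*(u - 3)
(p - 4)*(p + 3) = p^2 - p - 12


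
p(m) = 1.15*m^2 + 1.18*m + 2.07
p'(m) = 2.3*m + 1.18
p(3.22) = 17.79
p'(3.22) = 8.59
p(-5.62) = 31.76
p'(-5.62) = -11.75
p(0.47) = 2.88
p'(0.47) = 2.26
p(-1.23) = 2.36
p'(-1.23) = -1.65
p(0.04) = 2.12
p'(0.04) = 1.27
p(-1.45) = 2.78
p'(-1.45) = -2.16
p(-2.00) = 4.31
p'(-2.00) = -3.42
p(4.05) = 25.71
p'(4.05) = 10.50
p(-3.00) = 8.88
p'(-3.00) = -5.72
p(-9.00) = 84.60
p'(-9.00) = -19.52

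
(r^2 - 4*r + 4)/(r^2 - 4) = (r - 2)/(r + 2)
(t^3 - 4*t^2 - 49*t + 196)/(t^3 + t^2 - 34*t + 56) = (t - 7)/(t - 2)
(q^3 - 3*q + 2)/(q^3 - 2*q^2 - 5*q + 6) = (q - 1)/(q - 3)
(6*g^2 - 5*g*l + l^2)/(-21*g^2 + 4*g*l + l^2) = (-2*g + l)/(7*g + l)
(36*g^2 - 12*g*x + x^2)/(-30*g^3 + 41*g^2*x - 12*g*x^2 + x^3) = (-6*g + x)/(5*g^2 - 6*g*x + x^2)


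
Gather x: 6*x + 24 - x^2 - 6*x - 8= 16 - x^2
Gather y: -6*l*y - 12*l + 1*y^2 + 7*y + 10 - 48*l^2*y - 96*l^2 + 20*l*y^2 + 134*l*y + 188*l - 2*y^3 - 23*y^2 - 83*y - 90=-96*l^2 + 176*l - 2*y^3 + y^2*(20*l - 22) + y*(-48*l^2 + 128*l - 76) - 80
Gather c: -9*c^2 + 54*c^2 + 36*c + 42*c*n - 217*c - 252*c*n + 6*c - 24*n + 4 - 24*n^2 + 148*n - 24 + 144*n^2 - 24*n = 45*c^2 + c*(-210*n - 175) + 120*n^2 + 100*n - 20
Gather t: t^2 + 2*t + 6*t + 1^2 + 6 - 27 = t^2 + 8*t - 20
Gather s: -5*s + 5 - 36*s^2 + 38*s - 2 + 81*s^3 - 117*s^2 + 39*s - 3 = 81*s^3 - 153*s^2 + 72*s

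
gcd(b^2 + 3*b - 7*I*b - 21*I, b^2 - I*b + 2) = 1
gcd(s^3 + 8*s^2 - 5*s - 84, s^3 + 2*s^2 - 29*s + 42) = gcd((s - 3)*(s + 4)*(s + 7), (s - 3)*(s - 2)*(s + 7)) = s^2 + 4*s - 21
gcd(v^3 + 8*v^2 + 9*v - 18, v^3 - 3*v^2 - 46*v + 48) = v^2 + 5*v - 6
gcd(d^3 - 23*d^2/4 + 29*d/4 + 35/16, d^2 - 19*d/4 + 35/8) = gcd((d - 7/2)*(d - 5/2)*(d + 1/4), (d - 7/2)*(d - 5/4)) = d - 7/2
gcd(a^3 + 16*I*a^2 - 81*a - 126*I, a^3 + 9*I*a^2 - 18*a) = a^2 + 9*I*a - 18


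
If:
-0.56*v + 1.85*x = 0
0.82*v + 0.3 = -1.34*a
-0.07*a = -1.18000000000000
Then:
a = 16.86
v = -27.91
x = -8.45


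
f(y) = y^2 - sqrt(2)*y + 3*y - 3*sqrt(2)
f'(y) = 2*y - sqrt(2) + 3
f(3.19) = 10.99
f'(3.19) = 7.97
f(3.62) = 14.60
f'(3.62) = 8.83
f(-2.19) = -2.92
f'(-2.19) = -2.79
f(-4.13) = 6.26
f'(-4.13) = -6.67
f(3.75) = 15.77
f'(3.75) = 9.09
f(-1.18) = -4.72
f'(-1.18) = -0.77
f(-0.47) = -4.77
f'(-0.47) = 0.65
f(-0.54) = -4.81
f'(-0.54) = 0.51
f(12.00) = 158.79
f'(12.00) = 25.59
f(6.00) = 41.27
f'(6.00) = 13.59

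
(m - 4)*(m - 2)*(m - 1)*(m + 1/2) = m^4 - 13*m^3/2 + 21*m^2/2 - m - 4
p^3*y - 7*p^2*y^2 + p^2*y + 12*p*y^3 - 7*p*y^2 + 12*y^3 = (p - 4*y)*(p - 3*y)*(p*y + y)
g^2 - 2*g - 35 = (g - 7)*(g + 5)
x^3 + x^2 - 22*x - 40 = (x - 5)*(x + 2)*(x + 4)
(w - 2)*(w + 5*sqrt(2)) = w^2 - 2*w + 5*sqrt(2)*w - 10*sqrt(2)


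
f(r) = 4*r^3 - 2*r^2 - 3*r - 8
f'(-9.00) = 1005.00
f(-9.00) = -3059.00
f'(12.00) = 1677.00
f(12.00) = 6580.00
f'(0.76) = 0.89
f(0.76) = -9.68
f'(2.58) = 66.56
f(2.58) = 39.64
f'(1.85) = 30.67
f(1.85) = 4.93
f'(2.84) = 82.43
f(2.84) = 58.97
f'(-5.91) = 439.78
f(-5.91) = -885.83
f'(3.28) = 112.98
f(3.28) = 101.79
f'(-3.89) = 194.15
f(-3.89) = -262.05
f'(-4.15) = 220.27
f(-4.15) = -315.89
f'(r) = 12*r^2 - 4*r - 3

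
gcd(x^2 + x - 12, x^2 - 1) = 1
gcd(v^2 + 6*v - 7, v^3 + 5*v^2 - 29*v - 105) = v + 7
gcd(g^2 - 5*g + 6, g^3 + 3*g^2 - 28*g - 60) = 1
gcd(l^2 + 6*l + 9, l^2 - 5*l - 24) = l + 3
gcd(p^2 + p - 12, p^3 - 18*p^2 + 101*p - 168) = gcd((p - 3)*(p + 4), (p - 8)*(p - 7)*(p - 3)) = p - 3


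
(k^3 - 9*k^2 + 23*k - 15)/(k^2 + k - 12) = (k^2 - 6*k + 5)/(k + 4)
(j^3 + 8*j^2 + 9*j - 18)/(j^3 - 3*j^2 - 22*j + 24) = (j^2 + 9*j + 18)/(j^2 - 2*j - 24)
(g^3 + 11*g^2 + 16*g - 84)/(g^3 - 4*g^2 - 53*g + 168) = (g^2 + 4*g - 12)/(g^2 - 11*g + 24)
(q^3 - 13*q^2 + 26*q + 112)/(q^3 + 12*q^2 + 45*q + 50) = (q^2 - 15*q + 56)/(q^2 + 10*q + 25)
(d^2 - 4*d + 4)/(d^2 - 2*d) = (d - 2)/d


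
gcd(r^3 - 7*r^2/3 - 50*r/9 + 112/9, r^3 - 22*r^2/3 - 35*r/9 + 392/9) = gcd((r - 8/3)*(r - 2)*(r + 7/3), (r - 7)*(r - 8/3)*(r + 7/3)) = r^2 - r/3 - 56/9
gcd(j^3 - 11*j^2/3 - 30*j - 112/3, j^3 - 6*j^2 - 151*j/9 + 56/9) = j^2 - 17*j/3 - 56/3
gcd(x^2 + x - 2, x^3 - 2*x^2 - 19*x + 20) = x - 1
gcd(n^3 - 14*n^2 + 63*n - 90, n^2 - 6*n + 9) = n - 3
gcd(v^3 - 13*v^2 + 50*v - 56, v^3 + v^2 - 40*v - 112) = v - 7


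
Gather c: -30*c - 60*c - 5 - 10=-90*c - 15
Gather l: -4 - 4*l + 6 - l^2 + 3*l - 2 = -l^2 - l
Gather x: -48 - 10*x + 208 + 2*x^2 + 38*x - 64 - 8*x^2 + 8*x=-6*x^2 + 36*x + 96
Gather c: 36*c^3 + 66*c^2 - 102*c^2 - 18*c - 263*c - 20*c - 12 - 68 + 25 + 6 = 36*c^3 - 36*c^2 - 301*c - 49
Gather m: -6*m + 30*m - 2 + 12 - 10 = 24*m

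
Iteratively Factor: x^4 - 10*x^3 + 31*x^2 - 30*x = (x - 3)*(x^3 - 7*x^2 + 10*x) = (x - 5)*(x - 3)*(x^2 - 2*x) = (x - 5)*(x - 3)*(x - 2)*(x)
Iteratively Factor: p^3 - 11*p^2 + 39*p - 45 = (p - 3)*(p^2 - 8*p + 15) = (p - 3)^2*(p - 5)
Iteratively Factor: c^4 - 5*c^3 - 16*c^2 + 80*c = (c + 4)*(c^3 - 9*c^2 + 20*c) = (c - 5)*(c + 4)*(c^2 - 4*c) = (c - 5)*(c - 4)*(c + 4)*(c)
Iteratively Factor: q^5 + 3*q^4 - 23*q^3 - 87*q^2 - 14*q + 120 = (q + 3)*(q^4 - 23*q^2 - 18*q + 40) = (q + 3)*(q + 4)*(q^3 - 4*q^2 - 7*q + 10) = (q - 5)*(q + 3)*(q + 4)*(q^2 + q - 2) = (q - 5)*(q + 2)*(q + 3)*(q + 4)*(q - 1)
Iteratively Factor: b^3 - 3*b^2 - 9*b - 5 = (b + 1)*(b^2 - 4*b - 5) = (b - 5)*(b + 1)*(b + 1)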